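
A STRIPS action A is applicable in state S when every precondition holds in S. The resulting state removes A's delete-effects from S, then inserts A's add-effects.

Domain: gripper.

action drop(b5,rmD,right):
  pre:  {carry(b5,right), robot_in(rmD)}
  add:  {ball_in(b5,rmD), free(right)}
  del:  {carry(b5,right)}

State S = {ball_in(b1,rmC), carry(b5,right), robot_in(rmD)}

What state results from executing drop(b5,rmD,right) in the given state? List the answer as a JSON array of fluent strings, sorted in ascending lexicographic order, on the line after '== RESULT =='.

Progress:
  pre ⊆ S: {carry(b5,right), robot_in(rmD)} ⊆ S  — applicable
  S \ del = {ball_in(b1,rmC), robot_in(rmD)}
  ∪ add   = {ball_in(b1,rmC), ball_in(b5,rmD), free(right), robot_in(rmD)}

== RESULT ==
["ball_in(b1,rmC)", "ball_in(b5,rmD)", "free(right)", "robot_in(rmD)"]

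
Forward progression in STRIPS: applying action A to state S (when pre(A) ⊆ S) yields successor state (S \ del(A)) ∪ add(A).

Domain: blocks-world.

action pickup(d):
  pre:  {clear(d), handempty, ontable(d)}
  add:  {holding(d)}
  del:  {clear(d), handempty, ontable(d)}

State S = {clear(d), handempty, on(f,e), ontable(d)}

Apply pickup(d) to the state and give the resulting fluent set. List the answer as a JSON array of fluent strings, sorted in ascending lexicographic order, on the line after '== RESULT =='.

Compute (S \ del) ∪ add:
  pre ⊆ S: {clear(d), handempty, ontable(d)} ⊆ S  — applicable
  S \ del = {on(f,e)}
  ∪ add   = {holding(d), on(f,e)}

== RESULT ==
["holding(d)", "on(f,e)"]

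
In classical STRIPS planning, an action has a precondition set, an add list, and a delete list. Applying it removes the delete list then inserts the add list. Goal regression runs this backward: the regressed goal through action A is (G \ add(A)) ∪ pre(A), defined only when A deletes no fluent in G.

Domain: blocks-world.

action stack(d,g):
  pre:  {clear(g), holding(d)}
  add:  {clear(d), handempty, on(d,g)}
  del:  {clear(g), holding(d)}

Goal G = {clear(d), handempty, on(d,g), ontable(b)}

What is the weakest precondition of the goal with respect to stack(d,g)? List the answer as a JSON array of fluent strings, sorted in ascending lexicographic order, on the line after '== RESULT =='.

Compute (G \ add) ∪ pre:
  G ∩ del = {}  (empty — regression defined)
  G \ add = {clear(d), handempty, on(d,g), ontable(b)} \ {clear(d), handempty, on(d,g)} = {ontable(b)}
  ∪ pre   = {ontable(b)} ∪ {clear(g), holding(d)}
          = {clear(g), holding(d), ontable(b)}

== RESULT ==
["clear(g)", "holding(d)", "ontable(b)"]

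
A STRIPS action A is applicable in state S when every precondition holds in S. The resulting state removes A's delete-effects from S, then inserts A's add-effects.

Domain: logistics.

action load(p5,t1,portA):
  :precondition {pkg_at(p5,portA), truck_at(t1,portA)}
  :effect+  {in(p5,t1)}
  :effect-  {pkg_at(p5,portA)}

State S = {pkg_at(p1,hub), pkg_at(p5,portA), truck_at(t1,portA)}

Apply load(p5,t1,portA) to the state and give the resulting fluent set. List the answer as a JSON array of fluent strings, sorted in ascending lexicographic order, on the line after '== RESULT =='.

Compute (S \ del) ∪ add:
  pre ⊆ S: {pkg_at(p5,portA), truck_at(t1,portA)} ⊆ S  — applicable
  S \ del = {pkg_at(p1,hub), truck_at(t1,portA)}
  ∪ add   = {in(p5,t1), pkg_at(p1,hub), truck_at(t1,portA)}

== RESULT ==
["in(p5,t1)", "pkg_at(p1,hub)", "truck_at(t1,portA)"]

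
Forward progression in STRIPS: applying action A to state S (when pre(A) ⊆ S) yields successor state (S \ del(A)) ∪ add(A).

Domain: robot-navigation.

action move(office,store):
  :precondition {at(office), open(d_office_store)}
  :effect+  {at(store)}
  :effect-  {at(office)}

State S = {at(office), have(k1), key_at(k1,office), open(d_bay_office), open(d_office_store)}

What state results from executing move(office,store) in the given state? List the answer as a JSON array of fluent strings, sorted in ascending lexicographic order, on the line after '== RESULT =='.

Compute (S \ del) ∪ add:
  pre ⊆ S: {at(office), open(d_office_store)} ⊆ S  — applicable
  S \ del = {have(k1), key_at(k1,office), open(d_bay_office), open(d_office_store)}
  ∪ add   = {at(store), have(k1), key_at(k1,office), open(d_bay_office), open(d_office_store)}

== RESULT ==
["at(store)", "have(k1)", "key_at(k1,office)", "open(d_bay_office)", "open(d_office_store)"]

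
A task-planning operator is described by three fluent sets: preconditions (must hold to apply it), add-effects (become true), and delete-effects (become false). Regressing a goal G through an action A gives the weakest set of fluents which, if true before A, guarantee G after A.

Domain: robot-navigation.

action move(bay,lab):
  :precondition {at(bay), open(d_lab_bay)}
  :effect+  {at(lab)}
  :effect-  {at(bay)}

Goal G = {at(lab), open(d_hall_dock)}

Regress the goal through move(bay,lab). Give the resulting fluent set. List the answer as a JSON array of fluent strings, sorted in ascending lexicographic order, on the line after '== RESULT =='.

Regress:
  G ∩ del = {}  (empty — regression defined)
  G \ add = {at(lab), open(d_hall_dock)} \ {at(lab)} = {open(d_hall_dock)}
  ∪ pre   = {open(d_hall_dock)} ∪ {at(bay), open(d_lab_bay)}
          = {at(bay), open(d_hall_dock), open(d_lab_bay)}

== RESULT ==
["at(bay)", "open(d_hall_dock)", "open(d_lab_bay)"]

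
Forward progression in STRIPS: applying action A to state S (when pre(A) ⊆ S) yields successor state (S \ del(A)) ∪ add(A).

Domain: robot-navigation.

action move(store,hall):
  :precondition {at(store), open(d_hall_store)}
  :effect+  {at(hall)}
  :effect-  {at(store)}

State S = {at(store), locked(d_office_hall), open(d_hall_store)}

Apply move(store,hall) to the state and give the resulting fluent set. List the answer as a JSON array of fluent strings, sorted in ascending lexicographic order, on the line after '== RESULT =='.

Progress:
  pre ⊆ S: {at(store), open(d_hall_store)} ⊆ S  — applicable
  S \ del = {locked(d_office_hall), open(d_hall_store)}
  ∪ add   = {at(hall), locked(d_office_hall), open(d_hall_store)}

== RESULT ==
["at(hall)", "locked(d_office_hall)", "open(d_hall_store)"]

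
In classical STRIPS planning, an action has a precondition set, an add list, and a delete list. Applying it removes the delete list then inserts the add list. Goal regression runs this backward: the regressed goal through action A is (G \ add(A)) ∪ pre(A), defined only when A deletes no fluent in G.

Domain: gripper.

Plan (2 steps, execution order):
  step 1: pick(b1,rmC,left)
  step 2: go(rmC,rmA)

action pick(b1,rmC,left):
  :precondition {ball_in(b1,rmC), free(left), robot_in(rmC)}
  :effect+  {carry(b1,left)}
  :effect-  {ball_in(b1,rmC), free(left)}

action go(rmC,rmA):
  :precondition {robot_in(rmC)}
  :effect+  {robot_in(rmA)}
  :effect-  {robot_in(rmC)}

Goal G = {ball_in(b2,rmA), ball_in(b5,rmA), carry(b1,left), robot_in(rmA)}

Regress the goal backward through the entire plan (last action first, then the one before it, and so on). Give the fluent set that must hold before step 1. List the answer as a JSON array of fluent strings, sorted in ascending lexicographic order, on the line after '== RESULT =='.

Work backward from the goal:
  through step 2 (go(rmC,rmA)): drop {robot_in(rmA)}, keep {ball_in(b2,rmA), ball_in(b5,rmA), carry(b1,left)}, require {robot_in(rmC)}
    → {ball_in(b2,rmA), ball_in(b5,rmA), carry(b1,left), robot_in(rmC)}
  through step 1 (pick(b1,rmC,left)): drop {carry(b1,left)}, keep {ball_in(b2,rmA), ball_in(b5,rmA), robot_in(rmC)}, require {ball_in(b1,rmC), free(left), robot_in(rmC)}
    → {ball_in(b1,rmC), ball_in(b2,rmA), ball_in(b5,rmA), free(left), robot_in(rmC)}

== RESULT ==
["ball_in(b1,rmC)", "ball_in(b2,rmA)", "ball_in(b5,rmA)", "free(left)", "robot_in(rmC)"]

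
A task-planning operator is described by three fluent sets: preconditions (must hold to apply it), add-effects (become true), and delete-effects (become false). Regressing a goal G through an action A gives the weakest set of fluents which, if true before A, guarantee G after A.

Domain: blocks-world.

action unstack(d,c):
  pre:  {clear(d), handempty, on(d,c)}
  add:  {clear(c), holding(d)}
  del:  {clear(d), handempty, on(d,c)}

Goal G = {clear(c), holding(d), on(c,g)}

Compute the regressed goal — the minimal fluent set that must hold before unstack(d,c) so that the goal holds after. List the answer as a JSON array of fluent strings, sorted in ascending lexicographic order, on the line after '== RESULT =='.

Compute (G \ add) ∪ pre:
  G ∩ del = {}  (empty — regression defined)
  G \ add = {clear(c), holding(d), on(c,g)} \ {clear(c), holding(d)} = {on(c,g)}
  ∪ pre   = {on(c,g)} ∪ {clear(d), handempty, on(d,c)}
          = {clear(d), handempty, on(c,g), on(d,c)}

== RESULT ==
["clear(d)", "handempty", "on(c,g)", "on(d,c)"]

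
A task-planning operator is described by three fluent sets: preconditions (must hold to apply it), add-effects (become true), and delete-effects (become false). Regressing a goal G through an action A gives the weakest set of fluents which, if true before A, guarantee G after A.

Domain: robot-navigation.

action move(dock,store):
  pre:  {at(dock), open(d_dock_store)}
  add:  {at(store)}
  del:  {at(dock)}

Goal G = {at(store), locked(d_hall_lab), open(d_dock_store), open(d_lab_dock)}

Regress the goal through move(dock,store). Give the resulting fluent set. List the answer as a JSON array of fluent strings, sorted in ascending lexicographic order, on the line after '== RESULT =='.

Regress:
  G ∩ del = {}  (empty — regression defined)
  G \ add = {at(store), locked(d_hall_lab), open(d_dock_store), open(d_lab_dock)} \ {at(store)} = {locked(d_hall_lab), open(d_dock_store), open(d_lab_dock)}
  ∪ pre   = {locked(d_hall_lab), open(d_dock_store), open(d_lab_dock)} ∪ {at(dock), open(d_dock_store)}
          = {at(dock), locked(d_hall_lab), open(d_dock_store), open(d_lab_dock)}

== RESULT ==
["at(dock)", "locked(d_hall_lab)", "open(d_dock_store)", "open(d_lab_dock)"]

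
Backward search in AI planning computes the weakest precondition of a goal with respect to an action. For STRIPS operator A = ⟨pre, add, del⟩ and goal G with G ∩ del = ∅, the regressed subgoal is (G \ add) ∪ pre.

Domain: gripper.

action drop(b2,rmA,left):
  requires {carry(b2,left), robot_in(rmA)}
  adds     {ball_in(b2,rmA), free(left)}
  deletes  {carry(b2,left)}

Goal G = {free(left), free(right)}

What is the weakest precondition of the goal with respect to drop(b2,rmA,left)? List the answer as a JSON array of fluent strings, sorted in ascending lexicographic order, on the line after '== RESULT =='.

Regress:
  G ∩ del = {}  (empty — regression defined)
  G \ add = {free(left), free(right)} \ {ball_in(b2,rmA), free(left)} = {free(right)}
  ∪ pre   = {free(right)} ∪ {carry(b2,left), robot_in(rmA)}
          = {carry(b2,left), free(right), robot_in(rmA)}

== RESULT ==
["carry(b2,left)", "free(right)", "robot_in(rmA)"]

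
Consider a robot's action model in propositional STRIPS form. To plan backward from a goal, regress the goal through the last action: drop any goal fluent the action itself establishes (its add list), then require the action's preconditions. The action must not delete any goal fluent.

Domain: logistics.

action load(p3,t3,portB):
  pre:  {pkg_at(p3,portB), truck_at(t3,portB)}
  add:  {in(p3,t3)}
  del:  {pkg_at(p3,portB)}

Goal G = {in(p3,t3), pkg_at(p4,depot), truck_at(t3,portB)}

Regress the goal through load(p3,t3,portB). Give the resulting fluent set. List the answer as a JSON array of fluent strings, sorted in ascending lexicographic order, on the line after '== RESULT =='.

Compute (G \ add) ∪ pre:
  G ∩ del = {}  (empty — regression defined)
  G \ add = {in(p3,t3), pkg_at(p4,depot), truck_at(t3,portB)} \ {in(p3,t3)} = {pkg_at(p4,depot), truck_at(t3,portB)}
  ∪ pre   = {pkg_at(p4,depot), truck_at(t3,portB)} ∪ {pkg_at(p3,portB), truck_at(t3,portB)}
          = {pkg_at(p3,portB), pkg_at(p4,depot), truck_at(t3,portB)}

== RESULT ==
["pkg_at(p3,portB)", "pkg_at(p4,depot)", "truck_at(t3,portB)"]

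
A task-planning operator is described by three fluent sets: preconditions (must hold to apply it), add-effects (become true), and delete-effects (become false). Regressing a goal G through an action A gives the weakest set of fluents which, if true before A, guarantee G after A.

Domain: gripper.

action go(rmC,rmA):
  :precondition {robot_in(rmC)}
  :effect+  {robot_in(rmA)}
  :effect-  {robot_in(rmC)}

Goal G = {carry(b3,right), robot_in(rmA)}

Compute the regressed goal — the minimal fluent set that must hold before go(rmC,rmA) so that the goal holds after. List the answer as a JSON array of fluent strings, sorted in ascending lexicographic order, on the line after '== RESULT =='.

Compute (G \ add) ∪ pre:
  G ∩ del = {}  (empty — regression defined)
  G \ add = {carry(b3,right), robot_in(rmA)} \ {robot_in(rmA)} = {carry(b3,right)}
  ∪ pre   = {carry(b3,right)} ∪ {robot_in(rmC)}
          = {carry(b3,right), robot_in(rmC)}

== RESULT ==
["carry(b3,right)", "robot_in(rmC)"]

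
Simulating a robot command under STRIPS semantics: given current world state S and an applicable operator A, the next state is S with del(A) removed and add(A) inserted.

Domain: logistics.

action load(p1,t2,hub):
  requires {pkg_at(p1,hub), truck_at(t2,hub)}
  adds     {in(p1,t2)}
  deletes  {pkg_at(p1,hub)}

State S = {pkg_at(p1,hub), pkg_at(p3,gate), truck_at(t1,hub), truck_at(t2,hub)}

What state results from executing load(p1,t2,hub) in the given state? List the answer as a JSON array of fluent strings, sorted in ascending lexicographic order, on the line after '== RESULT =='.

Progress:
  pre ⊆ S: {pkg_at(p1,hub), truck_at(t2,hub)} ⊆ S  — applicable
  S \ del = {pkg_at(p3,gate), truck_at(t1,hub), truck_at(t2,hub)}
  ∪ add   = {in(p1,t2), pkg_at(p3,gate), truck_at(t1,hub), truck_at(t2,hub)}

== RESULT ==
["in(p1,t2)", "pkg_at(p3,gate)", "truck_at(t1,hub)", "truck_at(t2,hub)"]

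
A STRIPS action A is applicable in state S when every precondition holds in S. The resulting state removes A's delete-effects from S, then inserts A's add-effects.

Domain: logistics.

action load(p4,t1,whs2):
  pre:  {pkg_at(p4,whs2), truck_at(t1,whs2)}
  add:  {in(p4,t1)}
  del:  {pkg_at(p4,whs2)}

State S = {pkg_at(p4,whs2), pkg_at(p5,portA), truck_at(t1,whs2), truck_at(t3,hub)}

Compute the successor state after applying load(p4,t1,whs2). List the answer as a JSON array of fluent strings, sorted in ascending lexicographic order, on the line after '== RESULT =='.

Progress:
  pre ⊆ S: {pkg_at(p4,whs2), truck_at(t1,whs2)} ⊆ S  — applicable
  S \ del = {pkg_at(p5,portA), truck_at(t1,whs2), truck_at(t3,hub)}
  ∪ add   = {in(p4,t1), pkg_at(p5,portA), truck_at(t1,whs2), truck_at(t3,hub)}

== RESULT ==
["in(p4,t1)", "pkg_at(p5,portA)", "truck_at(t1,whs2)", "truck_at(t3,hub)"]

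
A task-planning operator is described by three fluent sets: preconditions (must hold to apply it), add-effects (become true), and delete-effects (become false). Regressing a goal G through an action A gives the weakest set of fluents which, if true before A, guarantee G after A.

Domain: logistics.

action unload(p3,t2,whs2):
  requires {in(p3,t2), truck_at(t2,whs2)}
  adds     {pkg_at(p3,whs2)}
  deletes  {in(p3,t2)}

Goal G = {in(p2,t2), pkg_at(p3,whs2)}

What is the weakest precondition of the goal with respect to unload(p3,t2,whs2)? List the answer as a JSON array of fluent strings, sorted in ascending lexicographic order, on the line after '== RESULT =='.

Compute (G \ add) ∪ pre:
  G ∩ del = {}  (empty — regression defined)
  G \ add = {in(p2,t2), pkg_at(p3,whs2)} \ {pkg_at(p3,whs2)} = {in(p2,t2)}
  ∪ pre   = {in(p2,t2)} ∪ {in(p3,t2), truck_at(t2,whs2)}
          = {in(p2,t2), in(p3,t2), truck_at(t2,whs2)}

== RESULT ==
["in(p2,t2)", "in(p3,t2)", "truck_at(t2,whs2)"]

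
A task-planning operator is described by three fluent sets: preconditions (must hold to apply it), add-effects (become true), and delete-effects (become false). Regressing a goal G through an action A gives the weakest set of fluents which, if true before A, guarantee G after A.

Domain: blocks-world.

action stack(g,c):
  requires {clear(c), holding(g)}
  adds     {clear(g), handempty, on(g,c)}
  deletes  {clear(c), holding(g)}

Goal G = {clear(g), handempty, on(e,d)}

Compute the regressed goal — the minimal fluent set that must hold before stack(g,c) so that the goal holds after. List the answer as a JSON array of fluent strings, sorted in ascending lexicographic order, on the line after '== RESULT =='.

Regress:
  G ∩ del = {}  (empty — regression defined)
  G \ add = {clear(g), handempty, on(e,d)} \ {clear(g), handempty, on(g,c)} = {on(e,d)}
  ∪ pre   = {on(e,d)} ∪ {clear(c), holding(g)}
          = {clear(c), holding(g), on(e,d)}

== RESULT ==
["clear(c)", "holding(g)", "on(e,d)"]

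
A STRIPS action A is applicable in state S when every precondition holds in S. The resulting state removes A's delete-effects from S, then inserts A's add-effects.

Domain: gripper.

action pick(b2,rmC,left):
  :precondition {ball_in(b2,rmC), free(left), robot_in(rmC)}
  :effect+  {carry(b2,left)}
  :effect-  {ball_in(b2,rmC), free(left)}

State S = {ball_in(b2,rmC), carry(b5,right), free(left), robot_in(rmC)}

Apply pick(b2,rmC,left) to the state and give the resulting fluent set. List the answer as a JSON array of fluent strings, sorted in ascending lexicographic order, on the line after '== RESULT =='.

Compute (S \ del) ∪ add:
  pre ⊆ S: {ball_in(b2,rmC), free(left), robot_in(rmC)} ⊆ S  — applicable
  S \ del = {carry(b5,right), robot_in(rmC)}
  ∪ add   = {carry(b2,left), carry(b5,right), robot_in(rmC)}

== RESULT ==
["carry(b2,left)", "carry(b5,right)", "robot_in(rmC)"]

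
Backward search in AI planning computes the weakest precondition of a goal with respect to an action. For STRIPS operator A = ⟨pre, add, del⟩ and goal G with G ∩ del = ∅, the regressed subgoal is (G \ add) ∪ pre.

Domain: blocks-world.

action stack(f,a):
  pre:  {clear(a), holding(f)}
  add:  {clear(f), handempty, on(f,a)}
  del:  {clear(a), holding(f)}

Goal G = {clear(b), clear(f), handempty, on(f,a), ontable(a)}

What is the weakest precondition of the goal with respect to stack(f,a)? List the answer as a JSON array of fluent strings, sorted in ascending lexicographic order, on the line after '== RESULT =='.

Regress:
  G ∩ del = {}  (empty — regression defined)
  G \ add = {clear(b), clear(f), handempty, on(f,a), ontable(a)} \ {clear(f), handempty, on(f,a)} = {clear(b), ontable(a)}
  ∪ pre   = {clear(b), ontable(a)} ∪ {clear(a), holding(f)}
          = {clear(a), clear(b), holding(f), ontable(a)}

== RESULT ==
["clear(a)", "clear(b)", "holding(f)", "ontable(a)"]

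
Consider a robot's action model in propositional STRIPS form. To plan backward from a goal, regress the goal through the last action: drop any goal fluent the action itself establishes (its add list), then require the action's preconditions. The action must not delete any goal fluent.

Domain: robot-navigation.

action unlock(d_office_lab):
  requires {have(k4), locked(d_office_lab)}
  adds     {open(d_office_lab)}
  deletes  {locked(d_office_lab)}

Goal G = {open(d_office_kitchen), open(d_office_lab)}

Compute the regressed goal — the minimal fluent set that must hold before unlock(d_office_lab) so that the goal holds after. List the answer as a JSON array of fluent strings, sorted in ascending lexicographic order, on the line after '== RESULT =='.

Regress:
  G ∩ del = {}  (empty — regression defined)
  G \ add = {open(d_office_kitchen), open(d_office_lab)} \ {open(d_office_lab)} = {open(d_office_kitchen)}
  ∪ pre   = {open(d_office_kitchen)} ∪ {have(k4), locked(d_office_lab)}
          = {have(k4), locked(d_office_lab), open(d_office_kitchen)}

== RESULT ==
["have(k4)", "locked(d_office_lab)", "open(d_office_kitchen)"]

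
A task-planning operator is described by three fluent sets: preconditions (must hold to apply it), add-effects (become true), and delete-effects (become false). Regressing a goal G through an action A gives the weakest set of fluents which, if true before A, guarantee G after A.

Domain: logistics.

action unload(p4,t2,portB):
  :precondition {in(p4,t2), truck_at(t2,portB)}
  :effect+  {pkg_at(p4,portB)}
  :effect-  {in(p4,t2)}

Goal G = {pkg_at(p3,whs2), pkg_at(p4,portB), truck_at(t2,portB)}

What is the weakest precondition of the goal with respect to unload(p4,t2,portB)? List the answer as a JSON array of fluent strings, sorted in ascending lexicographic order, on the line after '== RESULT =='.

Compute (G \ add) ∪ pre:
  G ∩ del = {}  (empty — regression defined)
  G \ add = {pkg_at(p3,whs2), pkg_at(p4,portB), truck_at(t2,portB)} \ {pkg_at(p4,portB)} = {pkg_at(p3,whs2), truck_at(t2,portB)}
  ∪ pre   = {pkg_at(p3,whs2), truck_at(t2,portB)} ∪ {in(p4,t2), truck_at(t2,portB)}
          = {in(p4,t2), pkg_at(p3,whs2), truck_at(t2,portB)}

== RESULT ==
["in(p4,t2)", "pkg_at(p3,whs2)", "truck_at(t2,portB)"]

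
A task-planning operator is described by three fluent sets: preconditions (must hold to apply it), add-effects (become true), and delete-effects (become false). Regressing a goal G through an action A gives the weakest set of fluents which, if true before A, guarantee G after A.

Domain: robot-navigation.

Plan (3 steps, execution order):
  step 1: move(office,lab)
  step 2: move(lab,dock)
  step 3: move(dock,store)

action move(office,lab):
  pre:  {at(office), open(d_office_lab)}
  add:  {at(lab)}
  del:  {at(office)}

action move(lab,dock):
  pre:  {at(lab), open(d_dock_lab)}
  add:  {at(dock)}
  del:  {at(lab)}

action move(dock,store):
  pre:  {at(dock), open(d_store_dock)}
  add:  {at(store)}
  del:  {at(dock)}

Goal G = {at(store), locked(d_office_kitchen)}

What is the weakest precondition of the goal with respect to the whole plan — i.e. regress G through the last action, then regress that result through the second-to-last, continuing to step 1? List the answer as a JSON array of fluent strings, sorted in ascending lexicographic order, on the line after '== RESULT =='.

Work backward from the goal:
  through step 3 (move(dock,store)): drop {at(store)}, keep {locked(d_office_kitchen)}, require {at(dock), open(d_store_dock)}
    → {at(dock), locked(d_office_kitchen), open(d_store_dock)}
  through step 2 (move(lab,dock)): drop {at(dock)}, keep {locked(d_office_kitchen), open(d_store_dock)}, require {at(lab), open(d_dock_lab)}
    → {at(lab), locked(d_office_kitchen), open(d_dock_lab), open(d_store_dock)}
  through step 1 (move(office,lab)): drop {at(lab)}, keep {locked(d_office_kitchen), open(d_dock_lab), open(d_store_dock)}, require {at(office), open(d_office_lab)}
    → {at(office), locked(d_office_kitchen), open(d_dock_lab), open(d_office_lab), open(d_store_dock)}

== RESULT ==
["at(office)", "locked(d_office_kitchen)", "open(d_dock_lab)", "open(d_office_lab)", "open(d_store_dock)"]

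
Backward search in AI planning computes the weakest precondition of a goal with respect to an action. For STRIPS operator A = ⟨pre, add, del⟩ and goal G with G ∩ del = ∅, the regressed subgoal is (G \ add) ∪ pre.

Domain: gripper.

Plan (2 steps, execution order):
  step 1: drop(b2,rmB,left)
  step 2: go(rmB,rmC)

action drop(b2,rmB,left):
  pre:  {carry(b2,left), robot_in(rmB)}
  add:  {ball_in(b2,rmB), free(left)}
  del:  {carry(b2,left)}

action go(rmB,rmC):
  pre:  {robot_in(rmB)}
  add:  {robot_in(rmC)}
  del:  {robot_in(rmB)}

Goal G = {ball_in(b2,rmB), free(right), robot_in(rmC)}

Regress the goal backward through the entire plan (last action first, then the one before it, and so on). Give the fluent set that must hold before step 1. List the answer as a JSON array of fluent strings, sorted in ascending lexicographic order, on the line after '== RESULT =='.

Regress step by step:
  through step 2 (go(rmB,rmC)): drop {robot_in(rmC)}, keep {ball_in(b2,rmB), free(right)}, require {robot_in(rmB)}
    → {ball_in(b2,rmB), free(right), robot_in(rmB)}
  through step 1 (drop(b2,rmB,left)): drop {ball_in(b2,rmB)}, keep {free(right), robot_in(rmB)}, require {carry(b2,left), robot_in(rmB)}
    → {carry(b2,left), free(right), robot_in(rmB)}

== RESULT ==
["carry(b2,left)", "free(right)", "robot_in(rmB)"]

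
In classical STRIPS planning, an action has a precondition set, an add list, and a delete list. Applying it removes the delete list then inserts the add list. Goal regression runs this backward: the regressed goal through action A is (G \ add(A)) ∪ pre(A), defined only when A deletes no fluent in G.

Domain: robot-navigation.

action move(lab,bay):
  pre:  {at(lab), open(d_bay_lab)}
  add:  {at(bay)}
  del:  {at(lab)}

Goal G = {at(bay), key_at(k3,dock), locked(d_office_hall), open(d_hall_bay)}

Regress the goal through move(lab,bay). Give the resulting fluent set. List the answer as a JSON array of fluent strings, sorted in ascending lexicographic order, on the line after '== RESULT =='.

Regress:
  G ∩ del = {}  (empty — regression defined)
  G \ add = {at(bay), key_at(k3,dock), locked(d_office_hall), open(d_hall_bay)} \ {at(bay)} = {key_at(k3,dock), locked(d_office_hall), open(d_hall_bay)}
  ∪ pre   = {key_at(k3,dock), locked(d_office_hall), open(d_hall_bay)} ∪ {at(lab), open(d_bay_lab)}
          = {at(lab), key_at(k3,dock), locked(d_office_hall), open(d_bay_lab), open(d_hall_bay)}

== RESULT ==
["at(lab)", "key_at(k3,dock)", "locked(d_office_hall)", "open(d_bay_lab)", "open(d_hall_bay)"]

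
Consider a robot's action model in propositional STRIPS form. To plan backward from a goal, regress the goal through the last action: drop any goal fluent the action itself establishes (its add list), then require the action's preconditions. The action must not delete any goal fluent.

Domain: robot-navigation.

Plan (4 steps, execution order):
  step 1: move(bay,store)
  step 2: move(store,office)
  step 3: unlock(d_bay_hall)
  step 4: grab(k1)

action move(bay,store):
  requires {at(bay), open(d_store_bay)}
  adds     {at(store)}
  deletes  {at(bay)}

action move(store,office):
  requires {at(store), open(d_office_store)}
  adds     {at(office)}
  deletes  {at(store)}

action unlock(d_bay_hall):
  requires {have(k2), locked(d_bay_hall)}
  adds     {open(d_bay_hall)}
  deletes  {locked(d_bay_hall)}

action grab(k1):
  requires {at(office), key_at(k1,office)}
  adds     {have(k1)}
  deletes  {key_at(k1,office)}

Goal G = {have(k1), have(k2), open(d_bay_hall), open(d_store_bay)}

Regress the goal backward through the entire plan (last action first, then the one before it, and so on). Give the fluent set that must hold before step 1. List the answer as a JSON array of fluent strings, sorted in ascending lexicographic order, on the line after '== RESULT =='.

Work backward from the goal:
  through step 4 (grab(k1)): drop {have(k1)}, keep {have(k2), open(d_bay_hall), open(d_store_bay)}, require {at(office), key_at(k1,office)}
    → {at(office), have(k2), key_at(k1,office), open(d_bay_hall), open(d_store_bay)}
  through step 3 (unlock(d_bay_hall)): drop {open(d_bay_hall)}, keep {at(office), have(k2), key_at(k1,office), open(d_store_bay)}, require {have(k2), locked(d_bay_hall)}
    → {at(office), have(k2), key_at(k1,office), locked(d_bay_hall), open(d_store_bay)}
  through step 2 (move(store,office)): drop {at(office)}, keep {have(k2), key_at(k1,office), locked(d_bay_hall), open(d_store_bay)}, require {at(store), open(d_office_store)}
    → {at(store), have(k2), key_at(k1,office), locked(d_bay_hall), open(d_office_store), open(d_store_bay)}
  through step 1 (move(bay,store)): drop {at(store)}, keep {have(k2), key_at(k1,office), locked(d_bay_hall), open(d_office_store), open(d_store_bay)}, require {at(bay), open(d_store_bay)}
    → {at(bay), have(k2), key_at(k1,office), locked(d_bay_hall), open(d_office_store), open(d_store_bay)}

== RESULT ==
["at(bay)", "have(k2)", "key_at(k1,office)", "locked(d_bay_hall)", "open(d_office_store)", "open(d_store_bay)"]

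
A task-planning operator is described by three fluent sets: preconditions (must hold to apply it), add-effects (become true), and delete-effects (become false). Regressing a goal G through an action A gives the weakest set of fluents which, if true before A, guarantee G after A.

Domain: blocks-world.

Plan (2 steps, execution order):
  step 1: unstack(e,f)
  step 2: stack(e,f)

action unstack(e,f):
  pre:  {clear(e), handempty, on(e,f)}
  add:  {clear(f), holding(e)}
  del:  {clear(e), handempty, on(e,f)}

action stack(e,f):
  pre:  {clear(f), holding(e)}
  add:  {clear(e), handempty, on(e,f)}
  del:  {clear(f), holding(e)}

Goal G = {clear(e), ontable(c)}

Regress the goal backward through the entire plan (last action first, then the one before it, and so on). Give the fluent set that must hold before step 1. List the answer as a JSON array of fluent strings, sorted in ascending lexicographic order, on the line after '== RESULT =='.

Work backward from the goal:
  through step 2 (stack(e,f)): drop {clear(e)}, keep {ontable(c)}, require {clear(f), holding(e)}
    → {clear(f), holding(e), ontable(c)}
  through step 1 (unstack(e,f)): drop {clear(f), holding(e)}, keep {ontable(c)}, require {clear(e), handempty, on(e,f)}
    → {clear(e), handempty, on(e,f), ontable(c)}

== RESULT ==
["clear(e)", "handempty", "on(e,f)", "ontable(c)"]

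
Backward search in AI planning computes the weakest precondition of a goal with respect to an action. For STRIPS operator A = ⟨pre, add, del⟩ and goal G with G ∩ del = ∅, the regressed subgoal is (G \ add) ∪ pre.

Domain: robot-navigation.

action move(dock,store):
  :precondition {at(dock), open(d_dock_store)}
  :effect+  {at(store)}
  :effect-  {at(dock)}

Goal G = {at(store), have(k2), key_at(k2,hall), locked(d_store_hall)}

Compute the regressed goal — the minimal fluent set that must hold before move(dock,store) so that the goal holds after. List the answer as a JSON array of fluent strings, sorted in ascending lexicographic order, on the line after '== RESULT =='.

Compute (G \ add) ∪ pre:
  G ∩ del = {}  (empty — regression defined)
  G \ add = {at(store), have(k2), key_at(k2,hall), locked(d_store_hall)} \ {at(store)} = {have(k2), key_at(k2,hall), locked(d_store_hall)}
  ∪ pre   = {have(k2), key_at(k2,hall), locked(d_store_hall)} ∪ {at(dock), open(d_dock_store)}
          = {at(dock), have(k2), key_at(k2,hall), locked(d_store_hall), open(d_dock_store)}

== RESULT ==
["at(dock)", "have(k2)", "key_at(k2,hall)", "locked(d_store_hall)", "open(d_dock_store)"]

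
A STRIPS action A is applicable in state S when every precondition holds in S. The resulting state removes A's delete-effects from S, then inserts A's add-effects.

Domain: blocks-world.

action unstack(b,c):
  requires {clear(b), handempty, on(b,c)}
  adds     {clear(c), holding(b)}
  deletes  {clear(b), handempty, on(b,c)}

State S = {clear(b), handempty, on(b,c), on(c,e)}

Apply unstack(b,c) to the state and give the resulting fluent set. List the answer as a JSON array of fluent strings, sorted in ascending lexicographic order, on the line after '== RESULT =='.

Compute (S \ del) ∪ add:
  pre ⊆ S: {clear(b), handempty, on(b,c)} ⊆ S  — applicable
  S \ del = {on(c,e)}
  ∪ add   = {clear(c), holding(b), on(c,e)}

== RESULT ==
["clear(c)", "holding(b)", "on(c,e)"]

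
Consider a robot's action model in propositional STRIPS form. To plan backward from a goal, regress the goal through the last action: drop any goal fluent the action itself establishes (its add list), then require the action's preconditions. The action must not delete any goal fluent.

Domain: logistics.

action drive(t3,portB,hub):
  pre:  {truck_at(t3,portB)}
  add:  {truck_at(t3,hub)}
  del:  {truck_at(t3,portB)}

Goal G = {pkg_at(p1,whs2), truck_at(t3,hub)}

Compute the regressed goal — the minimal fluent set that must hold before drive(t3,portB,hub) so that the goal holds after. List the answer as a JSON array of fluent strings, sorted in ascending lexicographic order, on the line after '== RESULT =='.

Compute (G \ add) ∪ pre:
  G ∩ del = {}  (empty — regression defined)
  G \ add = {pkg_at(p1,whs2), truck_at(t3,hub)} \ {truck_at(t3,hub)} = {pkg_at(p1,whs2)}
  ∪ pre   = {pkg_at(p1,whs2)} ∪ {truck_at(t3,portB)}
          = {pkg_at(p1,whs2), truck_at(t3,portB)}

== RESULT ==
["pkg_at(p1,whs2)", "truck_at(t3,portB)"]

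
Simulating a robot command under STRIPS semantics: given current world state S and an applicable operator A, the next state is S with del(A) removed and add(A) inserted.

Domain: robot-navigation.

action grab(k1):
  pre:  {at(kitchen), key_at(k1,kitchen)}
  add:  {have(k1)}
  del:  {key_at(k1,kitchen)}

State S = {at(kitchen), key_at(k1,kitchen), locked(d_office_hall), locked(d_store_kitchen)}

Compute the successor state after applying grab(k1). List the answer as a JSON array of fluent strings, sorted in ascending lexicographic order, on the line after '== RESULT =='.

Progress:
  pre ⊆ S: {at(kitchen), key_at(k1,kitchen)} ⊆ S  — applicable
  S \ del = {at(kitchen), locked(d_office_hall), locked(d_store_kitchen)}
  ∪ add   = {at(kitchen), have(k1), locked(d_office_hall), locked(d_store_kitchen)}

== RESULT ==
["at(kitchen)", "have(k1)", "locked(d_office_hall)", "locked(d_store_kitchen)"]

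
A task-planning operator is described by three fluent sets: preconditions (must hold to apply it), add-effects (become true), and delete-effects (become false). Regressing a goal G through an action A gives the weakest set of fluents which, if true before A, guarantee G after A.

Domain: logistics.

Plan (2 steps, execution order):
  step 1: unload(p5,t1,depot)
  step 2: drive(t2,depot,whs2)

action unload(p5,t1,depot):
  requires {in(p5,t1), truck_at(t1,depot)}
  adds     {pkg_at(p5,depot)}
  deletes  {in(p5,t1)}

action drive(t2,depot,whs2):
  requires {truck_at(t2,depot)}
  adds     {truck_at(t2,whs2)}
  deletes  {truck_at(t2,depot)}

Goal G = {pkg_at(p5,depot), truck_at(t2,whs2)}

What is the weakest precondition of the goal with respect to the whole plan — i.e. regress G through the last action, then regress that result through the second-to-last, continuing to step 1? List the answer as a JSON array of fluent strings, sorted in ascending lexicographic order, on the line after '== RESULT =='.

Work backward from the goal:
  through step 2 (drive(t2,depot,whs2)): drop {truck_at(t2,whs2)}, keep {pkg_at(p5,depot)}, require {truck_at(t2,depot)}
    → {pkg_at(p5,depot), truck_at(t2,depot)}
  through step 1 (unload(p5,t1,depot)): drop {pkg_at(p5,depot)}, keep {truck_at(t2,depot)}, require {in(p5,t1), truck_at(t1,depot)}
    → {in(p5,t1), truck_at(t1,depot), truck_at(t2,depot)}

== RESULT ==
["in(p5,t1)", "truck_at(t1,depot)", "truck_at(t2,depot)"]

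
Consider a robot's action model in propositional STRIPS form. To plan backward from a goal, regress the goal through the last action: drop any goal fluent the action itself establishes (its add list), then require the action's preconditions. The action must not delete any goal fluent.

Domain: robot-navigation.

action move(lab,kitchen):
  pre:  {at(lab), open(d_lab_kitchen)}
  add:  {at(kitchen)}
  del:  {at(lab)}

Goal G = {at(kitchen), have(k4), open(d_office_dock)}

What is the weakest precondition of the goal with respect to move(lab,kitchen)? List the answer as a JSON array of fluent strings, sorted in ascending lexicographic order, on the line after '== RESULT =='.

Regress:
  G ∩ del = {}  (empty — regression defined)
  G \ add = {at(kitchen), have(k4), open(d_office_dock)} \ {at(kitchen)} = {have(k4), open(d_office_dock)}
  ∪ pre   = {have(k4), open(d_office_dock)} ∪ {at(lab), open(d_lab_kitchen)}
          = {at(lab), have(k4), open(d_lab_kitchen), open(d_office_dock)}

== RESULT ==
["at(lab)", "have(k4)", "open(d_lab_kitchen)", "open(d_office_dock)"]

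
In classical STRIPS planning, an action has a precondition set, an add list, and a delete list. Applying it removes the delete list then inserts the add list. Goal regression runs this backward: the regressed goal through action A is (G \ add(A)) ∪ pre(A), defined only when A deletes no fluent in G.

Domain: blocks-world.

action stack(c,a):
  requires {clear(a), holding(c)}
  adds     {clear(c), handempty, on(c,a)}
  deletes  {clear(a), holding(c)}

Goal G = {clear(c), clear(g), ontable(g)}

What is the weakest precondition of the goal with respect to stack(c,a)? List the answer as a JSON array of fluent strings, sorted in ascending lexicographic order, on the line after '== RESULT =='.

Compute (G \ add) ∪ pre:
  G ∩ del = {}  (empty — regression defined)
  G \ add = {clear(c), clear(g), ontable(g)} \ {clear(c), handempty, on(c,a)} = {clear(g), ontable(g)}
  ∪ pre   = {clear(g), ontable(g)} ∪ {clear(a), holding(c)}
          = {clear(a), clear(g), holding(c), ontable(g)}

== RESULT ==
["clear(a)", "clear(g)", "holding(c)", "ontable(g)"]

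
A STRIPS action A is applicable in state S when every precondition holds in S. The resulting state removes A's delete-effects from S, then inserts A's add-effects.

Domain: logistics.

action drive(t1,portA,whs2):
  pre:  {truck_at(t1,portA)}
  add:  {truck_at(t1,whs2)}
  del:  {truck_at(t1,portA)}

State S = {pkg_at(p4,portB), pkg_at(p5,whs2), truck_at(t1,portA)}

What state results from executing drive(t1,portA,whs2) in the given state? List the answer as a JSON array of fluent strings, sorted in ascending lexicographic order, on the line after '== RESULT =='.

Progress:
  pre ⊆ S: {truck_at(t1,portA)} ⊆ S  — applicable
  S \ del = {pkg_at(p4,portB), pkg_at(p5,whs2)}
  ∪ add   = {pkg_at(p4,portB), pkg_at(p5,whs2), truck_at(t1,whs2)}

== RESULT ==
["pkg_at(p4,portB)", "pkg_at(p5,whs2)", "truck_at(t1,whs2)"]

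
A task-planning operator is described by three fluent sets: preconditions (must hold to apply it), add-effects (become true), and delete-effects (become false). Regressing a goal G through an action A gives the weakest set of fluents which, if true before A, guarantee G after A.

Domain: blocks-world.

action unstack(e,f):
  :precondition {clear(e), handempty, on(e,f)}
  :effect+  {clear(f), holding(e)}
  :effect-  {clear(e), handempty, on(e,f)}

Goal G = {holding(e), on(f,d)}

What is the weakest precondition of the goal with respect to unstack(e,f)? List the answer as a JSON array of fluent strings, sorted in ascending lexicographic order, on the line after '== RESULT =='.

Compute (G \ add) ∪ pre:
  G ∩ del = {}  (empty — regression defined)
  G \ add = {holding(e), on(f,d)} \ {clear(f), holding(e)} = {on(f,d)}
  ∪ pre   = {on(f,d)} ∪ {clear(e), handempty, on(e,f)}
          = {clear(e), handempty, on(e,f), on(f,d)}

== RESULT ==
["clear(e)", "handempty", "on(e,f)", "on(f,d)"]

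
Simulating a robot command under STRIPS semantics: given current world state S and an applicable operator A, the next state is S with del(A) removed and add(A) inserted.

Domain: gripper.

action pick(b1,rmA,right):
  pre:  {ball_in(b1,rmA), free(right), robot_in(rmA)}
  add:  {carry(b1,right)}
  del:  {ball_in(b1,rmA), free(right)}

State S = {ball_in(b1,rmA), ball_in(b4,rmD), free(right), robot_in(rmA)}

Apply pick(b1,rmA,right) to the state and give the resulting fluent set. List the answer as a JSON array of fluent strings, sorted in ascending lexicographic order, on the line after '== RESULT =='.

Progress:
  pre ⊆ S: {ball_in(b1,rmA), free(right), robot_in(rmA)} ⊆ S  — applicable
  S \ del = {ball_in(b4,rmD), robot_in(rmA)}
  ∪ add   = {ball_in(b4,rmD), carry(b1,right), robot_in(rmA)}

== RESULT ==
["ball_in(b4,rmD)", "carry(b1,right)", "robot_in(rmA)"]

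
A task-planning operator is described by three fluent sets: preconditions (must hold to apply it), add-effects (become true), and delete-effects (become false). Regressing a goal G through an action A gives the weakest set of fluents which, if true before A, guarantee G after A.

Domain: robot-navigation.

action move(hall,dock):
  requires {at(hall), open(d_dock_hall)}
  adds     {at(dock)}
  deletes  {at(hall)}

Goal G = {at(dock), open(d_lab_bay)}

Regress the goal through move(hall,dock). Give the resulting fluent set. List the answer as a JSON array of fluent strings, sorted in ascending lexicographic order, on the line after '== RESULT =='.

Compute (G \ add) ∪ pre:
  G ∩ del = {}  (empty — regression defined)
  G \ add = {at(dock), open(d_lab_bay)} \ {at(dock)} = {open(d_lab_bay)}
  ∪ pre   = {open(d_lab_bay)} ∪ {at(hall), open(d_dock_hall)}
          = {at(hall), open(d_dock_hall), open(d_lab_bay)}

== RESULT ==
["at(hall)", "open(d_dock_hall)", "open(d_lab_bay)"]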